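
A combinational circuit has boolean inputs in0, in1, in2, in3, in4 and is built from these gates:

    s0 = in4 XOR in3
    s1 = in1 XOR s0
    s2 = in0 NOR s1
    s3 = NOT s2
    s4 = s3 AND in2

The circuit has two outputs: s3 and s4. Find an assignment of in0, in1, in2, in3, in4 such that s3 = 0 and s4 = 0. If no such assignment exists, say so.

in0=0, in1=0, in2=0, in3=1, in4=1

Check with in0=0, in1=0, in2=0, in3=1, in4=1:
s0 = in4 XOR in3 = 1 XOR 1 = 0
s1 = in1 XOR s0 = 0 XOR 0 = 0
s2 = in0 NOR s1 = 0 NOR 0 = 1
s3 = NOT s2 = NOT 1 = 0
s4 = s3 AND in2 = 0 AND 0 = 0
So s3 = 0 and s4 = 0.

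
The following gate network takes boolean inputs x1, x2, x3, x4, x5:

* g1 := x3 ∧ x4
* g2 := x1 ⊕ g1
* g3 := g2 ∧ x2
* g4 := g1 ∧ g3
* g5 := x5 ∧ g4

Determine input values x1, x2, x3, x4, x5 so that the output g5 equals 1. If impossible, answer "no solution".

g5 = x5 ∧ g4 must be 1, so both x5 = 1 and g4 = 1.
Check with x1=0, x2=1, x3=1, x4=1, x5=1:
g1 = x3 ∧ x4 = 1 ∧ 1 = 1
g2 = x1 ⊕ g1 = 0 ⊕ 1 = 1
g3 = g2 ∧ x2 = 1 ∧ 1 = 1
g4 = g1 ∧ g3 = 1 ∧ 1 = 1
g5 = x5 ∧ g4 = 1 ∧ 1 = 1
So g5 = 1 as required.

x1=0, x2=1, x3=1, x4=1, x5=1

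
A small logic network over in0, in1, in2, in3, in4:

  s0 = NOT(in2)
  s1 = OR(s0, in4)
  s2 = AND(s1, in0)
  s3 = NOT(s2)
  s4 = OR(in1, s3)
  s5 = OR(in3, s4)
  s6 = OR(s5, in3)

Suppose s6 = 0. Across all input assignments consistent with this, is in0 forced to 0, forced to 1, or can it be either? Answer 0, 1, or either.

1

s6 = OR(s5, in3) must be 0, so both s5 = 0 and in3 = 0.
s5 = OR(in3, s4) must be 0, so both in3 = 0 and s4 = 0.
Every assignment with s6 = 0 has in0 = 1; there are 3 such assignment(s).
  in0=1, in1=0, in2=0, in3=0, in4=0
  in0=1, in1=0, in2=0, in3=0, in4=1
  in0=1, in1=0, in2=1, in3=0, in4=1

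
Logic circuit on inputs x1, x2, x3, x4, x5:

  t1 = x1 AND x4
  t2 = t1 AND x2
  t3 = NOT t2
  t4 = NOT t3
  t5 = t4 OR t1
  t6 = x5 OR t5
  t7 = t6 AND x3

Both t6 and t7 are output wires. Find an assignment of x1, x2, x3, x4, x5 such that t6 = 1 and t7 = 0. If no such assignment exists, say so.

Check with x1=1, x2=0, x3=0, x4=1, x5=0:
t1 = x1 AND x4 = 1 AND 1 = 1
t2 = t1 AND x2 = 1 AND 0 = 0
t3 = NOT t2 = NOT 0 = 1
t4 = NOT t3 = NOT 1 = 0
t5 = t4 OR t1 = 0 OR 1 = 1
t6 = x5 OR t5 = 0 OR 1 = 1
t7 = t6 AND x3 = 1 AND 0 = 0
So t6 = 1 and t7 = 0.

x1=1, x2=0, x3=0, x4=1, x5=0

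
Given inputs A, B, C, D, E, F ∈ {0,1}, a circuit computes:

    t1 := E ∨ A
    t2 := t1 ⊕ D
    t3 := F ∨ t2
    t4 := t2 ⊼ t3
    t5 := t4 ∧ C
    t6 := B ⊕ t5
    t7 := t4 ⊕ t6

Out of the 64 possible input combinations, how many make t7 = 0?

t7 = t4 ⊕ t6 must be 0, so t4 and t6 are equal.
Enumerating the 64 input combinations, 32 give t7 = 0 and 32 give t7 = 1.

32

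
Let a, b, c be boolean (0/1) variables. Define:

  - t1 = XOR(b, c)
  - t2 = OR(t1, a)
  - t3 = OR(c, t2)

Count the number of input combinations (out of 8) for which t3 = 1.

t3 = OR(c, t2) must be 1, so at least one of c, t2 is 1.
Enumerating the 8 input combinations, 7 give t3 = 1 and 1 give t3 = 0.

7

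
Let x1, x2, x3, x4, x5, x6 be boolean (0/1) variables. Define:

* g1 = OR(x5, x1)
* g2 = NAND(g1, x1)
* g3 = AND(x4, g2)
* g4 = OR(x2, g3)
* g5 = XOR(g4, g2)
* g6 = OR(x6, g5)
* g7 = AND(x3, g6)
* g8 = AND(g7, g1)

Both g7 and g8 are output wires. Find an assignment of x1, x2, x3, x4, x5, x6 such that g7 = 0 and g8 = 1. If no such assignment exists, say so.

no solution exists

Across all 64 input combinations, none give both g7 = 0 and g8 = 1.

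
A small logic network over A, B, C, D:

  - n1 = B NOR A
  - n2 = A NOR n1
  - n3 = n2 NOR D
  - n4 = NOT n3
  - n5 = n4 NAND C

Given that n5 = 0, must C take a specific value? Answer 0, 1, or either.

1

n5 = n4 NAND C must be 0, so both n4 = 1 and C = 1.
n4 = NOT n3 must be 1, so n3 = 0.
n3 = n2 NOR D must be 0, so at least one of n2, D is 1.
Every assignment with n5 = 0 has C = 1; there are 5 such assignment(s).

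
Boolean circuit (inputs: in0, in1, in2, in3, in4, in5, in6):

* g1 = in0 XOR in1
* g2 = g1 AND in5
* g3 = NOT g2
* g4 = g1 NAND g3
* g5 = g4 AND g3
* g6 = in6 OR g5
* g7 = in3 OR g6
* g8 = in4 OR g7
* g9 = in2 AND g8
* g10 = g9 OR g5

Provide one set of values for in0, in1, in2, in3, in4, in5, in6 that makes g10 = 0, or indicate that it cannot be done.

g10 = g9 OR g5 must be 0, so both g9 = 0 and g5 = 0.
g9 = in2 AND g8 must be 0, so at least one of in2, g8 is 0.
g5 = g4 AND g3 must be 0, so at least one of g4, g3 is 0.
Check with in0=0 in1=1 in2=0 in3=1 in4=0 in5=0 in6=0:
g1 = in0 XOR in1 = 0 XOR 1 = 1
g2 = g1 AND in5 = 1 AND 0 = 0
g3 = NOT g2 = NOT 0 = 1
g4 = g1 NAND g3 = 1 NAND 1 = 0
g5 = g4 AND g3 = 0 AND 1 = 0
g6 = in6 OR g5 = 0 OR 0 = 0
g7 = in3 OR g6 = 1 OR 0 = 1
g8 = in4 OR g7 = 0 OR 1 = 1
g9 = in2 AND g8 = 0 AND 1 = 0
g10 = g9 OR g5 = 0 OR 0 = 0
So g10 = 0 as required.

in0=0 in1=1 in2=0 in3=1 in4=0 in5=0 in6=0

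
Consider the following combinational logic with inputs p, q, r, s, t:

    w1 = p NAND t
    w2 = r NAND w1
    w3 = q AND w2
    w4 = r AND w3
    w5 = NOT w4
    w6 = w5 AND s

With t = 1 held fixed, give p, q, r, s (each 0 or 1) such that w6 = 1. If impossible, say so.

p=0, q=0, r=1, s=1

Check with t = 1 and p=0, q=0, r=1, s=1:
w1 = p NAND t = 0 NAND 1 = 1
w2 = r NAND w1 = 1 NAND 1 = 0
w3 = q AND w2 = 0 AND 0 = 0
w4 = r AND w3 = 1 AND 0 = 0
w5 = NOT w4 = NOT 0 = 1
w6 = w5 AND s = 1 AND 1 = 1
So w6 = 1.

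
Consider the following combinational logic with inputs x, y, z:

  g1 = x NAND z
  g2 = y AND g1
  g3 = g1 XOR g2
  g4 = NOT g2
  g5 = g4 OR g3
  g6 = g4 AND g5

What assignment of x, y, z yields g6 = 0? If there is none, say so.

x=0, y=1, z=0

g6 = g4 AND g5 must be 0, so at least one of g4, g5 is 0.
Check with x=0, y=1, z=0:
g1 = x NAND z = 0 NAND 0 = 1
g2 = y AND g1 = 1 AND 1 = 1
g3 = g1 XOR g2 = 1 XOR 1 = 0
g4 = NOT g2 = NOT 1 = 0
g5 = g4 OR g3 = 0 OR 0 = 0
g6 = g4 AND g5 = 0 AND 0 = 0
So g6 = 0 as required.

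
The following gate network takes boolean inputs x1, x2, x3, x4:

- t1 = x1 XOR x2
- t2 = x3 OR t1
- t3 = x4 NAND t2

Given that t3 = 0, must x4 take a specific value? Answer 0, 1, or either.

1

t3 = x4 NAND t2 must be 0, so both x4 = 1 and t2 = 1.
t2 = x3 OR t1 must be 1, so at least one of x3, t1 is 1.
Every assignment with t3 = 0 has x4 = 1; there are 6 such assignment(s).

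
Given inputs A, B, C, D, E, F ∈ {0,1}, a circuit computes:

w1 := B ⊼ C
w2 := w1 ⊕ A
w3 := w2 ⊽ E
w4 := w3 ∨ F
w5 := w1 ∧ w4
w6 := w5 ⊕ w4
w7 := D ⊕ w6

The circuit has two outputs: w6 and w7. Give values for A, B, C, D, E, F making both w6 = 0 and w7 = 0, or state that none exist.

Check with A=1 B=0 C=0 D=0 E=1 F=0:
w1 = B ⊼ C = 0 ⊼ 0 = 1
w2 = w1 ⊕ A = 1 ⊕ 1 = 0
w3 = w2 ⊽ E = 0 ⊽ 1 = 0
w4 = w3 ∨ F = 0 ∨ 0 = 0
w5 = w1 ∧ w4 = 1 ∧ 0 = 0
w6 = w5 ⊕ w4 = 0 ⊕ 0 = 0
w7 = D ⊕ w6 = 0 ⊕ 0 = 0
So w6 = 0 and w7 = 0.

A=1 B=0 C=0 D=0 E=1 F=0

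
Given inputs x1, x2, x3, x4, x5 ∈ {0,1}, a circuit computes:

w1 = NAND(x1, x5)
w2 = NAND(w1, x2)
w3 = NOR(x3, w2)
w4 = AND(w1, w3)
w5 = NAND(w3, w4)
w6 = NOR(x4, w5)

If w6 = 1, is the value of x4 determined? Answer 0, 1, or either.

w6 = NOR(x4, w5) must be 1, so both x4 = 0 and w5 = 0.
Every assignment with w6 = 1 has x4 = 0; there are 3 such assignment(s).
  x1=0, x2=1, x3=0, x4=0, x5=0
  x1=0, x2=1, x3=0, x4=0, x5=1
  x1=1, x2=1, x3=0, x4=0, x5=0

0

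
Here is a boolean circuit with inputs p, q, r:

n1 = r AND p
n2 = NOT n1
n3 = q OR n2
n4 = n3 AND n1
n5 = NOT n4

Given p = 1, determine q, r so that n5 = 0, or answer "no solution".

q=1, r=1

n5 = NOT n4 must be 0, so n4 = 1.
Check with p = 1 and q=1, r=1:
n1 = r AND p = 1 AND 1 = 1
n2 = NOT n1 = NOT 1 = 0
n3 = q OR n2 = 1 OR 0 = 1
n4 = n3 AND n1 = 1 AND 1 = 1
n5 = NOT n4 = NOT 1 = 0
So n5 = 0.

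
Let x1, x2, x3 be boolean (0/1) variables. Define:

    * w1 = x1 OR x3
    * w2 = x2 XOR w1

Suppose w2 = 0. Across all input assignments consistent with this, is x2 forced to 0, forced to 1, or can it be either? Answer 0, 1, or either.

Both values of x2 occur among assignments with w2 = 0:
  x2=0: x1=0, x2=0, x3=0
  x2=1: x1=0, x2=1, x3=1

either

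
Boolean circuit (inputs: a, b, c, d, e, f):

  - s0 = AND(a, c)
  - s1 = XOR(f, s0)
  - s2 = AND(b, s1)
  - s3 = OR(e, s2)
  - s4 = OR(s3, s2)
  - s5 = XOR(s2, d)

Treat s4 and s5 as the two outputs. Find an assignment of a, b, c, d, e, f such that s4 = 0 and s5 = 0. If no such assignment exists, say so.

Check with a=1, b=0, c=0, d=0, e=0, f=1:
s0 = AND(a, c) = AND(1, 0) = 0
s1 = XOR(f, s0) = XOR(1, 0) = 1
s2 = AND(b, s1) = AND(0, 1) = 0
s3 = OR(e, s2) = OR(0, 0) = 0
s4 = OR(s3, s2) = OR(0, 0) = 0
s5 = XOR(s2, d) = XOR(0, 0) = 0
So s4 = 0 and s5 = 0.

a=1, b=0, c=0, d=0, e=0, f=1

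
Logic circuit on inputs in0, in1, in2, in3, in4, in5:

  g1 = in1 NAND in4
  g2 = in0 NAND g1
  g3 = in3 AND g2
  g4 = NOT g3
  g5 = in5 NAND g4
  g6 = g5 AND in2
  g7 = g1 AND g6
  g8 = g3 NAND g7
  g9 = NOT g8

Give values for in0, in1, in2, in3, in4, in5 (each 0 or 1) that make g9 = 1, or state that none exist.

g9 = NOT g8 must be 1, so g8 = 0.
g8 = g3 NAND g7 must be 0, so both g3 = 1 and g7 = 1.
Check with in0=0, in1=1, in2=1, in3=1, in4=0, in5=1:
g1 = in1 NAND in4 = 1 NAND 0 = 1
g2 = in0 NAND g1 = 0 NAND 1 = 1
g3 = in3 AND g2 = 1 AND 1 = 1
g4 = NOT g3 = NOT 1 = 0
g5 = in5 NAND g4 = 1 NAND 0 = 1
g6 = g5 AND in2 = 1 AND 1 = 1
g7 = g1 AND g6 = 1 AND 1 = 1
g8 = g3 NAND g7 = 1 NAND 1 = 0
g9 = NOT g8 = NOT 0 = 1
So g9 = 1 as required.

in0=0, in1=1, in2=1, in3=1, in4=0, in5=1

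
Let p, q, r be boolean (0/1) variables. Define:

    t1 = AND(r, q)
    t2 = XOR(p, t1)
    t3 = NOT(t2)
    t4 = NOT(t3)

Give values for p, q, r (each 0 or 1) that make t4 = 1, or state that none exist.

t4 = NOT(t3) must be 1, so t3 = 0.
t3 = NOT(t2) must be 0, so t2 = 1.
t2 = XOR(p, t1) must be 1, so p and t1 differ.
Check with p=1, q=0, r=1:
t1 = AND(r, q) = AND(1, 0) = 0
t2 = XOR(p, t1) = XOR(1, 0) = 1
t3 = NOT(t2) = NOT 1 = 0
t4 = NOT(t3) = NOT 0 = 1
So t4 = 1 as required.

p=1, q=0, r=1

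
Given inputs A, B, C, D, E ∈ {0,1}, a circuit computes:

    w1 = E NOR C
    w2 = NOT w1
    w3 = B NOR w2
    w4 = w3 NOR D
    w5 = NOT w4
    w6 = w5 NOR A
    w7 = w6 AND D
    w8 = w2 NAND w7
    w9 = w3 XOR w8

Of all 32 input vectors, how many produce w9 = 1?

w9 = w3 XOR w8 must be 1, so w3 and w8 differ.
Enumerating the 32 input combinations, 28 give w9 = 1 and 4 give w9 = 0.

28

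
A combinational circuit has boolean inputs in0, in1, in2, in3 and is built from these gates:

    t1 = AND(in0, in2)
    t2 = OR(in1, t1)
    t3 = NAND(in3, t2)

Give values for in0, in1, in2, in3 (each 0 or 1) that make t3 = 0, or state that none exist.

in0=1 in1=1 in2=0 in3=1

Check with in0=1 in1=1 in2=0 in3=1:
t1 = AND(in0, in2) = AND(1, 0) = 0
t2 = OR(in1, t1) = OR(1, 0) = 1
t3 = NAND(in3, t2) = NAND(1, 1) = 0
So t3 = 0 as required.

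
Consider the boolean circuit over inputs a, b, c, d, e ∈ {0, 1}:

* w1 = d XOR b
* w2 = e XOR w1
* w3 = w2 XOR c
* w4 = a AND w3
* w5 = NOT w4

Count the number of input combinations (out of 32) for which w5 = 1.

24

w5 = NOT w4 must be 1, so w4 = 0.
Enumerating the 32 input combinations, 24 give w5 = 1 and 8 give w5 = 0.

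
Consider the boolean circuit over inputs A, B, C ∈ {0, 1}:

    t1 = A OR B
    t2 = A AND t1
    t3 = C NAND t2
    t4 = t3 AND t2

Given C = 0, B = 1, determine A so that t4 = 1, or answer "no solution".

A=1

t4 = t3 AND t2 must be 1, so both t3 = 1 and t2 = 1.
Check with C = 0, B = 1 and A=1:
t1 = A OR B = 1 OR 1 = 1
t2 = A AND t1 = 1 AND 1 = 1
t3 = C NAND t2 = 0 NAND 1 = 1
t4 = t3 AND t2 = 1 AND 1 = 1
So t4 = 1.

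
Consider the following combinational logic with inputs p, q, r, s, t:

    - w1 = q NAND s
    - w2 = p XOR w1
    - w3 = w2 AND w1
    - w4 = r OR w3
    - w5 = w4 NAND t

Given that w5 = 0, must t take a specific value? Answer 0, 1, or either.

w5 = w4 NAND t must be 0, so both w4 = 1 and t = 1.
w4 = r OR w3 must be 1, so at least one of r, w3 is 1.
Every assignment with w5 = 0 has t = 1; there are 11 such assignment(s).

1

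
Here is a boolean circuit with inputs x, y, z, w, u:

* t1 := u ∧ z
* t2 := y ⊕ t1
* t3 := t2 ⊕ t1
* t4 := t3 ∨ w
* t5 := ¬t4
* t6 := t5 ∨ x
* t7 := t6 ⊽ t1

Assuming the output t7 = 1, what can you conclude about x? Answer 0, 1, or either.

t7 = t6 ⊽ t1 must be 1, so both t6 = 0 and t1 = 0.
t6 = t5 ∨ x must be 0, so both t5 = 0 and x = 0.
t1 = u ∧ z must be 0, so at least one of u, z is 0.
Every assignment with t7 = 1 has x = 0; there are 9 such assignment(s).

0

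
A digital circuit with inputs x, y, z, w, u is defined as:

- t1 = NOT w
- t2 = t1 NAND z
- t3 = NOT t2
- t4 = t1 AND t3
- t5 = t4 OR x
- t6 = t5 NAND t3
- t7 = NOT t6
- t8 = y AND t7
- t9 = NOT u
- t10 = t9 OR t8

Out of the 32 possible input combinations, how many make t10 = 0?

t10 = t9 OR t8 must be 0, so both t9 = 0 and t8 = 0.
Enumerating the 32 input combinations, 14 give t10 = 0 and 18 give t10 = 1.

14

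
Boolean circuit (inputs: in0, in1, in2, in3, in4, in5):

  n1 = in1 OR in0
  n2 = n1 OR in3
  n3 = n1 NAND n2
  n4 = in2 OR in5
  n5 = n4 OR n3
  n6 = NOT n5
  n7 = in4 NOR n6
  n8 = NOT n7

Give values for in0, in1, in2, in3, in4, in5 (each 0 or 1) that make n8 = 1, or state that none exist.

Check with in0=0 in1=1 in2=0 in3=1 in4=1 in5=1:
n1 = in1 OR in0 = 1 OR 0 = 1
n2 = n1 OR in3 = 1 OR 1 = 1
n3 = n1 NAND n2 = 1 NAND 1 = 0
n4 = in2 OR in5 = 0 OR 1 = 1
n5 = n4 OR n3 = 1 OR 0 = 1
n6 = NOT n5 = NOT 1 = 0
n7 = in4 NOR n6 = 1 NOR 0 = 0
n8 = NOT n7 = NOT 0 = 1
So n8 = 1 as required.

in0=0 in1=1 in2=0 in3=1 in4=1 in5=1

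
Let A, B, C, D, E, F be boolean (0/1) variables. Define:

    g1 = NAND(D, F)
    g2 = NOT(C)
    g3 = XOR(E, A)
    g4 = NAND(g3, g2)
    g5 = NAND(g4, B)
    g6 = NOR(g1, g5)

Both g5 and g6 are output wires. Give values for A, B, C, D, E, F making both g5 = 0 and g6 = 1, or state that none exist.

A=1, B=1, C=1, D=1, E=0, F=1

Check with A=1, B=1, C=1, D=1, E=0, F=1:
g1 = NAND(D, F) = NAND(1, 1) = 0
g2 = NOT(C) = NOT 1 = 0
g3 = XOR(E, A) = XOR(0, 1) = 1
g4 = NAND(g3, g2) = NAND(1, 0) = 1
g5 = NAND(g4, B) = NAND(1, 1) = 0
g6 = NOR(g1, g5) = NOR(0, 0) = 1
So g5 = 0 and g6 = 1.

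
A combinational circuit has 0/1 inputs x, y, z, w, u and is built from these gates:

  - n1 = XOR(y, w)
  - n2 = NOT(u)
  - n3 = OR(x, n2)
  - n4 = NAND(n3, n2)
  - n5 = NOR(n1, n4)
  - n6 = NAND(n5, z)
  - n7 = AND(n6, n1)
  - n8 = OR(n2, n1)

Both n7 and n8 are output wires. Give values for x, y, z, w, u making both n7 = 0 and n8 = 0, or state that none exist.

x=0, y=0, z=1, w=0, u=1

Check with x=0, y=0, z=1, w=0, u=1:
n1 = XOR(y, w) = XOR(0, 0) = 0
n2 = NOT(u) = NOT 1 = 0
n3 = OR(x, n2) = OR(0, 0) = 0
n4 = NAND(n3, n2) = NAND(0, 0) = 1
n5 = NOR(n1, n4) = NOR(0, 1) = 0
n6 = NAND(n5, z) = NAND(0, 1) = 1
n7 = AND(n6, n1) = AND(1, 0) = 0
n8 = OR(n2, n1) = OR(0, 0) = 0
So n7 = 0 and n8 = 0.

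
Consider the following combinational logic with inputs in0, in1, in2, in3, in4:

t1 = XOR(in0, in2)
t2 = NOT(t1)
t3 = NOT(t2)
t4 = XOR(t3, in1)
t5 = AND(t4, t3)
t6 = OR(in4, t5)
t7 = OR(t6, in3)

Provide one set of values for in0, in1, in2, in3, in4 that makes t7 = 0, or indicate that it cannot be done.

Check with in0=1 in1=1 in2=0 in3=0 in4=0:
t1 = XOR(in0, in2) = XOR(1, 0) = 1
t2 = NOT(t1) = NOT 1 = 0
t3 = NOT(t2) = NOT 0 = 1
t4 = XOR(t3, in1) = XOR(1, 1) = 0
t5 = AND(t4, t3) = AND(0, 1) = 0
t6 = OR(in4, t5) = OR(0, 0) = 0
t7 = OR(t6, in3) = OR(0, 0) = 0
So t7 = 0 as required.

in0=1 in1=1 in2=0 in3=0 in4=0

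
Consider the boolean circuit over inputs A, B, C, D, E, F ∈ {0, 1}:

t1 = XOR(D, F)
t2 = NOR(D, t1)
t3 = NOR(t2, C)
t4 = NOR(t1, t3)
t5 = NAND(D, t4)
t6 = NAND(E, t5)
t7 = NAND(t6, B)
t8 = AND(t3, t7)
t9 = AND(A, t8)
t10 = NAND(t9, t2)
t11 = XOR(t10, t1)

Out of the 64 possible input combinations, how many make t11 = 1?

t11 = XOR(t10, t1) must be 1, so t10 and t1 differ.
Enumerating the 64 input combinations, 32 give t11 = 1 and 32 give t11 = 0.

32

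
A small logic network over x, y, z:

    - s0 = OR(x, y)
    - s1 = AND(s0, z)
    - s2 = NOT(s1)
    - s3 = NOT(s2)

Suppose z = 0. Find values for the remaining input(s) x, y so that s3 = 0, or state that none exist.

x=0, y=1

Check with z = 0 and x=0, y=1:
s0 = OR(x, y) = OR(0, 1) = 1
s1 = AND(s0, z) = AND(1, 0) = 0
s2 = NOT(s1) = NOT 0 = 1
s3 = NOT(s2) = NOT 1 = 0
So s3 = 0.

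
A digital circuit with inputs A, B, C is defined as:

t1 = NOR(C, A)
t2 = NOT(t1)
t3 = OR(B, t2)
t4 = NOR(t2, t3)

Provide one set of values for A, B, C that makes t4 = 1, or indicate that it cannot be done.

A=0 B=0 C=0

t4 = NOR(t2, t3) must be 1, so both t2 = 0 and t3 = 0.
t2 = NOT(t1) must be 0, so t1 = 1.
Check with A=0 B=0 C=0:
t1 = NOR(C, A) = NOR(0, 0) = 1
t2 = NOT(t1) = NOT 1 = 0
t3 = OR(B, t2) = OR(0, 0) = 0
t4 = NOR(t2, t3) = NOR(0, 0) = 1
So t4 = 1 as required.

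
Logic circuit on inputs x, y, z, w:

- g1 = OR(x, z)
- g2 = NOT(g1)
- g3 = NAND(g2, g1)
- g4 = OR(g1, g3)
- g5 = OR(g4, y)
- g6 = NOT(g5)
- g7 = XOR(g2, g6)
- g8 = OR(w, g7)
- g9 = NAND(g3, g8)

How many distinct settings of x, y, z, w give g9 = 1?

6

g9 = NAND(g3, g8) must be 1, so at least one of g3, g8 is 0.
Satisfying assignments:
  x=0, y=0, z=1, w=0
  x=0, y=1, z=1, w=0
  x=1, y=0, z=0, w=0
  x=1, y=0, z=1, w=0
  x=1, y=1, z=0, w=0
  x=1, y=1, z=1, w=0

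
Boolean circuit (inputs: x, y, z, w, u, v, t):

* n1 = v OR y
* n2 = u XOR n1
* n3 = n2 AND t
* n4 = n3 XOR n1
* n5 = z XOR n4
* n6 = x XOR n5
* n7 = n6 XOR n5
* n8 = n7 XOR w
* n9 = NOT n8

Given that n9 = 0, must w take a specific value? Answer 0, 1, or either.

Both values of w occur among assignments with n9 = 0:
  w=0: x=1, y=0, z=0, w=0, u=0, v=0, t=0
  w=1: x=0, y=0, z=0, w=1, u=0, v=0, t=0

either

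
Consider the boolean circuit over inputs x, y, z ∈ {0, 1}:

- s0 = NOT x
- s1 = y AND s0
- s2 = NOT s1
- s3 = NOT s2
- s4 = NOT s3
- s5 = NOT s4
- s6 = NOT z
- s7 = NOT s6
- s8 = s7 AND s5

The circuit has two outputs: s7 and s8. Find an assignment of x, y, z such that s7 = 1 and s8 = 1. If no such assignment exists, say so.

x=0 y=1 z=1

Check with x=0 y=1 z=1:
s0 = NOT x = NOT 0 = 1
s1 = y AND s0 = 1 AND 1 = 1
s2 = NOT s1 = NOT 1 = 0
s3 = NOT s2 = NOT 0 = 1
s4 = NOT s3 = NOT 1 = 0
s5 = NOT s4 = NOT 0 = 1
s6 = NOT z = NOT 1 = 0
s7 = NOT s6 = NOT 0 = 1
s8 = s7 AND s5 = 1 AND 1 = 1
So s7 = 1 and s8 = 1.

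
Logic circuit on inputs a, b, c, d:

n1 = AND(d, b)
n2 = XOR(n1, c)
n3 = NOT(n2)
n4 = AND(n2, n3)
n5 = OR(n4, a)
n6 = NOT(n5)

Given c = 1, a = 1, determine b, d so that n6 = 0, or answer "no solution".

Check with c = 1, a = 1 and b=1, d=1:
n1 = AND(d, b) = AND(1, 1) = 1
n2 = XOR(n1, c) = XOR(1, 1) = 0
n3 = NOT(n2) = NOT 0 = 1
n4 = AND(n2, n3) = AND(0, 1) = 0
n5 = OR(n4, a) = OR(0, 1) = 1
n6 = NOT(n5) = NOT 1 = 0
So n6 = 0.

b=1 d=1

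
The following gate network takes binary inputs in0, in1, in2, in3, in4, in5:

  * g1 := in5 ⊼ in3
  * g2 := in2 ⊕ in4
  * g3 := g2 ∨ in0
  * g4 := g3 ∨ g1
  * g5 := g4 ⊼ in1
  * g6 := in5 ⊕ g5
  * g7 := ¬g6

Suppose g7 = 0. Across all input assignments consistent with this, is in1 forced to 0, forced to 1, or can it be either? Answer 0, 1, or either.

Both values of in1 occur among assignments with g7 = 0:
  in1=0: in0=0, in1=0, in2=0, in3=0, in4=0, in5=0
  in1=1: in0=0, in1=1, in2=0, in3=0, in4=0, in5=1

either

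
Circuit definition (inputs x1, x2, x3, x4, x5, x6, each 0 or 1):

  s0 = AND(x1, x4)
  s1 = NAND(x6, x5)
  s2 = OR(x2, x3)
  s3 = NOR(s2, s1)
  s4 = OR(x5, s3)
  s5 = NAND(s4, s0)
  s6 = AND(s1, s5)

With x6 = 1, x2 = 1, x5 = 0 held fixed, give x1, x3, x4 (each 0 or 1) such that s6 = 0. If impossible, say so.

no solution exists

With x6 = 1, x2 = 1, x5 = 0 fixed, none of the 8 settings of x1, x3, x4 give s6 = 0.
For example, with x1=0, x3=1, x4=0:
s0 = AND(x1, x4) = AND(0, 0) = 0
s1 = NAND(x6, x5) = NAND(1, 0) = 1
s2 = OR(x2, x3) = OR(1, 1) = 1
s3 = NOR(s2, s1) = NOR(1, 1) = 0
s4 = OR(x5, s3) = OR(0, 0) = 0
s5 = NAND(s4, s0) = NAND(0, 0) = 1
s6 = AND(s1, s5) = AND(1, 1) = 1
giving s6 = 1 ≠ 0.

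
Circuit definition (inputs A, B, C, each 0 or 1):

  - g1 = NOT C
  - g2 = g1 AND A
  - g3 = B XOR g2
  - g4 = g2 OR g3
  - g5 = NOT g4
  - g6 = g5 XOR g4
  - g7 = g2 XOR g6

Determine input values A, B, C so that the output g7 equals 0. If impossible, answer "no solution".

g7 = g2 XOR g6 must be 0, so g2 and g6 are equal.
Check with A=1, B=1, C=0:
g1 = NOT C = NOT 0 = 1
g2 = g1 AND A = 1 AND 1 = 1
g3 = B XOR g2 = 1 XOR 1 = 0
g4 = g2 OR g3 = 1 OR 0 = 1
g5 = NOT g4 = NOT 1 = 0
g6 = g5 XOR g4 = 0 XOR 1 = 1
g7 = g2 XOR g6 = 1 XOR 1 = 0
So g7 = 0 as required.

A=1, B=1, C=0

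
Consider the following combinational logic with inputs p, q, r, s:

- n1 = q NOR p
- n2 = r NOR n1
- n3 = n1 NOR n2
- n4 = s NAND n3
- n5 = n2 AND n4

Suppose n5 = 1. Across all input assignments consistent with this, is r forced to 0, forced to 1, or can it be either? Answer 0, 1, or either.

0

n5 = n2 AND n4 must be 1, so both n2 = 1 and n4 = 1.
Every assignment with n5 = 1 has r = 0; there are 6 such assignment(s).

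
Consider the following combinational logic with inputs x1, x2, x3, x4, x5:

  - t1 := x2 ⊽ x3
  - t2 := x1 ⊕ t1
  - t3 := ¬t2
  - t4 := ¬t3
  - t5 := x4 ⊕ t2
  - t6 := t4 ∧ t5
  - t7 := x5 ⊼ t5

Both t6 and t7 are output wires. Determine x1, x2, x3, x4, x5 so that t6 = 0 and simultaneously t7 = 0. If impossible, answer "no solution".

Check with x1=1 x2=0 x3=0 x4=1 x5=1:
t1 = x2 ⊽ x3 = 0 ⊽ 0 = 1
t2 = x1 ⊕ t1 = 1 ⊕ 1 = 0
t3 = ¬t2 = ¬0 = 1
t4 = ¬t3 = ¬1 = 0
t5 = x4 ⊕ t2 = 1 ⊕ 0 = 1
t6 = t4 ∧ t5 = 0 ∧ 1 = 0
t7 = x5 ⊼ t5 = 1 ⊼ 1 = 0
So t6 = 0 and t7 = 0.

x1=1 x2=0 x3=0 x4=1 x5=1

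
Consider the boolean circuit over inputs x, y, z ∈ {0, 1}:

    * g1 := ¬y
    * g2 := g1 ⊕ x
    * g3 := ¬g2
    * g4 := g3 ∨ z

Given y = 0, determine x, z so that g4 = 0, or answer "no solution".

x=0, z=0

g4 = g3 ∨ z must be 0, so both g3 = 0 and z = 0.
g3 = ¬g2 must be 0, so g2 = 1.
Check with y = 0 and x=0, z=0:
g1 = ¬y = ¬0 = 1
g2 = g1 ⊕ x = 1 ⊕ 0 = 1
g3 = ¬g2 = ¬1 = 0
g4 = g3 ∨ z = 0 ∨ 0 = 0
So g4 = 0.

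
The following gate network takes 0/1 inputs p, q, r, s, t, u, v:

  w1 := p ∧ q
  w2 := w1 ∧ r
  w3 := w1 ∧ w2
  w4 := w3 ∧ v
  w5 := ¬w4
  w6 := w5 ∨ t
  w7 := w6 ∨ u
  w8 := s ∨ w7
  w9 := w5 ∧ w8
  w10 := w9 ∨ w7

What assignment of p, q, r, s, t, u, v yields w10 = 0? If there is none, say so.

w10 = w9 ∨ w7 must be 0, so both w9 = 0 and w7 = 0.
w9 = w5 ∧ w8 must be 0, so at least one of w5, w8 is 0.
Check with p=1 q=1 r=1 s=1 t=0 u=0 v=1:
w1 = p ∧ q = 1 ∧ 1 = 1
w2 = w1 ∧ r = 1 ∧ 1 = 1
w3 = w1 ∧ w2 = 1 ∧ 1 = 1
w4 = w3 ∧ v = 1 ∧ 1 = 1
w5 = ¬w4 = ¬1 = 0
w6 = w5 ∨ t = 0 ∨ 0 = 0
w7 = w6 ∨ u = 0 ∨ 0 = 0
w8 = s ∨ w7 = 1 ∨ 0 = 1
w9 = w5 ∧ w8 = 0 ∧ 1 = 0
w10 = w9 ∨ w7 = 0 ∨ 0 = 0
So w10 = 0 as required.

p=1 q=1 r=1 s=1 t=0 u=0 v=1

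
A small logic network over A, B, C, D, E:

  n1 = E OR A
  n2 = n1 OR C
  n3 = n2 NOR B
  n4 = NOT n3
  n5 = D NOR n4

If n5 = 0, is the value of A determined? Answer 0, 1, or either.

either

Both values of A occur among assignments with n5 = 0:
  A=0: A=0, B=0, C=0, D=0, E=1
  A=1: A=1, B=0, C=0, D=0, E=0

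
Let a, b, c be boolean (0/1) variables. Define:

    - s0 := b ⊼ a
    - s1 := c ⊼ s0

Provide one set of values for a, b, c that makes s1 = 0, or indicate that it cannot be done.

a=0, b=0, c=1

s1 = c ⊼ s0 must be 0, so both c = 1 and s0 = 1.
s0 = b ⊼ a must be 1, so at least one of b, a is 0.
Check with a=0, b=0, c=1:
s0 = b ⊼ a = 0 ⊼ 0 = 1
s1 = c ⊼ s0 = 1 ⊼ 1 = 0
So s1 = 0 as required.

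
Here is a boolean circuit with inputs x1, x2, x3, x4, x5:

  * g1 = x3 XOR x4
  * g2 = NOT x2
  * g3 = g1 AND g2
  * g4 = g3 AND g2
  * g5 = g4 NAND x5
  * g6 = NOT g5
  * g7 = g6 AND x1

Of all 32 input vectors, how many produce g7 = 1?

g7 = g6 AND x1 must be 1, so both g6 = 1 and x1 = 1.
g6 = NOT g5 must be 1, so g5 = 0.
g5 = g4 NAND x5 must be 0, so both g4 = 1 and x5 = 1.
Satisfying assignments:
  x1=1, x2=0, x3=0, x4=1, x5=1
  x1=1, x2=0, x3=1, x4=0, x5=1

2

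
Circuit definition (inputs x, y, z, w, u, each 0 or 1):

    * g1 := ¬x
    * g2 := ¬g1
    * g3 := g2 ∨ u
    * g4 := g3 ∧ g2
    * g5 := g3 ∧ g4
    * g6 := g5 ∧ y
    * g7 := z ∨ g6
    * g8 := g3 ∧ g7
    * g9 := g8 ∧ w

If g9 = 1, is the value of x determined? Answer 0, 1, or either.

either

Both values of x occur among assignments with g9 = 1:
  x=0: x=0, y=0, z=1, w=1, u=1
  x=1: x=1, y=0, z=1, w=1, u=0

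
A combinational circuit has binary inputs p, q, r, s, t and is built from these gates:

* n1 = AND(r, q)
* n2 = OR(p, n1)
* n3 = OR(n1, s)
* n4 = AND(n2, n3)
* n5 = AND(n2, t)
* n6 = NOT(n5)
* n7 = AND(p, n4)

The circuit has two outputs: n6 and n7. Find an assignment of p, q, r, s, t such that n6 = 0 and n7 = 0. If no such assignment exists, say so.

p=0, q=1, r=1, s=0, t=1

Check with p=0, q=1, r=1, s=0, t=1:
n1 = AND(r, q) = AND(1, 1) = 1
n2 = OR(p, n1) = OR(0, 1) = 1
n3 = OR(n1, s) = OR(1, 0) = 1
n4 = AND(n2, n3) = AND(1, 1) = 1
n5 = AND(n2, t) = AND(1, 1) = 1
n6 = NOT(n5) = NOT 1 = 0
n7 = AND(p, n4) = AND(0, 1) = 0
So n6 = 0 and n7 = 0.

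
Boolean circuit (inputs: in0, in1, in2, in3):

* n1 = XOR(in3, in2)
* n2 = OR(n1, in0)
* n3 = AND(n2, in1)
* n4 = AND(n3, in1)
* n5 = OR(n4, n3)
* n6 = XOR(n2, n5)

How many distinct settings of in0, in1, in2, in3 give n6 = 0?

n6 = XOR(n2, n5) must be 0, so n2 and n5 are equal.
Enumerating the 16 input combinations, 10 give n6 = 0 and 6 give n6 = 1.

10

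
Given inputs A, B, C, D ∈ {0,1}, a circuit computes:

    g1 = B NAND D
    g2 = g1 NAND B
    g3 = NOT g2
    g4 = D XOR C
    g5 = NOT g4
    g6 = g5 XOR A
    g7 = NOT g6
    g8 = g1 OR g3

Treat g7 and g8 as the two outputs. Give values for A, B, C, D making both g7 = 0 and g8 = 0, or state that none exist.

A=0 B=1 C=1 D=1

Check with A=0 B=1 C=1 D=1:
g1 = B NAND D = 1 NAND 1 = 0
g2 = g1 NAND B = 0 NAND 1 = 1
g3 = NOT g2 = NOT 1 = 0
g4 = D XOR C = 1 XOR 1 = 0
g5 = NOT g4 = NOT 0 = 1
g6 = g5 XOR A = 1 XOR 0 = 1
g7 = NOT g6 = NOT 1 = 0
g8 = g1 OR g3 = 0 OR 0 = 0
So g7 = 0 and g8 = 0.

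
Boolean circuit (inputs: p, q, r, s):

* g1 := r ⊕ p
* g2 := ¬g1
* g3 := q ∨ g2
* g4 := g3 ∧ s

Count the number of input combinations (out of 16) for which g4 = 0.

g4 = g3 ∧ s must be 0, so at least one of g3, s is 0.
Enumerating the 16 input combinations, 10 give g4 = 0 and 6 give g4 = 1.

10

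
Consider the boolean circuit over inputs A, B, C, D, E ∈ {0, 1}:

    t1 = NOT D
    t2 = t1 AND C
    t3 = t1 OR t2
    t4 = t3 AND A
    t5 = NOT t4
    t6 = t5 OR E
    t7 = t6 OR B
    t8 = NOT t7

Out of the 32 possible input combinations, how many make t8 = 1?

2

t8 = NOT t7 must be 1, so t7 = 0.
t7 = t6 OR B must be 0, so both t6 = 0 and B = 0.
t6 = t5 OR E must be 0, so both t5 = 0 and E = 0.
Satisfying assignments:
  A=1, B=0, C=0, D=0, E=0
  A=1, B=0, C=1, D=0, E=0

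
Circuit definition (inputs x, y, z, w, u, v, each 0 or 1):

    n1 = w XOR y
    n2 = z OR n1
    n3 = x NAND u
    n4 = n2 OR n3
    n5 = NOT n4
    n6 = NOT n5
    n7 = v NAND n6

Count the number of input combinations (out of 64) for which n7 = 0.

n7 = v NAND n6 must be 0, so both v = 1 and n6 = 1.
n6 = NOT n5 must be 1, so n5 = 0.
Enumerating the 64 input combinations, 30 give n7 = 0 and 34 give n7 = 1.

30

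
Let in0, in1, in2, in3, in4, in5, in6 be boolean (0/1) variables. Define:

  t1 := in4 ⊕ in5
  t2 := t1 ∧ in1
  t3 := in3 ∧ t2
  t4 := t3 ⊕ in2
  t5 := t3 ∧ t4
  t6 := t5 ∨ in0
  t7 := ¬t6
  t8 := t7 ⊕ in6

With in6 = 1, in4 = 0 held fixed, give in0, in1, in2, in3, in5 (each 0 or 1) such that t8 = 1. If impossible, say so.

t8 = t7 ⊕ in6 must be 1, so t7 and in6 differ.
Check with in6 = 1, in4 = 0 and in0=1, in1=1, in2=0, in3=0, in5=0:
t1 = in4 ⊕ in5 = 0 ⊕ 0 = 0
t2 = t1 ∧ in1 = 0 ∧ 1 = 0
t3 = in3 ∧ t2 = 0 ∧ 0 = 0
t4 = t3 ⊕ in2 = 0 ⊕ 0 = 0
t5 = t3 ∧ t4 = 0 ∧ 0 = 0
t6 = t5 ∨ in0 = 0 ∨ 1 = 1
t7 = ¬t6 = ¬1 = 0
t8 = t7 ⊕ in6 = 0 ⊕ 1 = 1
So t8 = 1.

in0=1, in1=1, in2=0, in3=0, in5=0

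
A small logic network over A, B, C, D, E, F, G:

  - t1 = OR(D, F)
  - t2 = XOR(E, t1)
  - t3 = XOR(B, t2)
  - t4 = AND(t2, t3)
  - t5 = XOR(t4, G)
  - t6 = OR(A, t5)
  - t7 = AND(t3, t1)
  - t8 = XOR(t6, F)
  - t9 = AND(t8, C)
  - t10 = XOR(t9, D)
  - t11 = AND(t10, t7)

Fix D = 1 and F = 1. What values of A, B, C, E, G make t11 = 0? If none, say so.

t11 = AND(t10, t7) must be 0, so at least one of t10, t7 is 0.
Check with D = 1 and F = 1 and A=0, B=1, C=0, E=0, G=1:
t1 = OR(D, F) = OR(1, 1) = 1
t2 = XOR(E, t1) = XOR(0, 1) = 1
t3 = XOR(B, t2) = XOR(1, 1) = 0
t4 = AND(t2, t3) = AND(1, 0) = 0
t5 = XOR(t4, G) = XOR(0, 1) = 1
t6 = OR(A, t5) = OR(0, 1) = 1
t7 = AND(t3, t1) = AND(0, 1) = 0
t8 = XOR(t6, F) = XOR(1, 1) = 0
t9 = AND(t8, C) = AND(0, 0) = 0
t10 = XOR(t9, D) = XOR(0, 1) = 1
t11 = AND(t10, t7) = AND(1, 0) = 0
So t11 = 0.

A=0, B=1, C=0, E=0, G=1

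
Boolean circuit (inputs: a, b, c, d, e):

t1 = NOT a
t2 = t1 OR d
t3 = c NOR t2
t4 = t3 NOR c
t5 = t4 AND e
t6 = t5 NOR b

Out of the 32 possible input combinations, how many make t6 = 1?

13

t6 = t5 NOR b must be 1, so both t5 = 0 and b = 0.
t5 = t4 AND e must be 0, so at least one of t4, e is 0.
Enumerating the 32 input combinations, 13 give t6 = 1 and 19 give t6 = 0.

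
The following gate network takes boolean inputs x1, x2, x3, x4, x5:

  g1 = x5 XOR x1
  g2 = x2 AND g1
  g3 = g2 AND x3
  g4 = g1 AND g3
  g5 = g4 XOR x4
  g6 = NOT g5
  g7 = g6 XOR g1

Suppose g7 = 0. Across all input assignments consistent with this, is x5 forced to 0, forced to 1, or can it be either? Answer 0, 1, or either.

Both values of x5 occur among assignments with g7 = 0:
  x5=0: x1=0, x2=0, x3=0, x4=1, x5=0
  x5=1: x1=0, x2=0, x3=0, x4=0, x5=1

either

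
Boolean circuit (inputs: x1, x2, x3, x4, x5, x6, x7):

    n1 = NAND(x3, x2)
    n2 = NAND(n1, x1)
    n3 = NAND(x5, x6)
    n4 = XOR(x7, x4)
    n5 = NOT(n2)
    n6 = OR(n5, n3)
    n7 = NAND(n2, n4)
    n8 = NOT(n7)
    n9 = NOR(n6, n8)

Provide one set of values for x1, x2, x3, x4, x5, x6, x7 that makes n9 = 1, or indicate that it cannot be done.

x1=0, x2=0, x3=0, x4=1, x5=1, x6=1, x7=1

n9 = NOR(n6, n8) must be 1, so both n6 = 0 and n8 = 0.
Check with x1=0, x2=0, x3=0, x4=1, x5=1, x6=1, x7=1:
n1 = NAND(x3, x2) = NAND(0, 0) = 1
n2 = NAND(n1, x1) = NAND(1, 0) = 1
n3 = NAND(x5, x6) = NAND(1, 1) = 0
n4 = XOR(x7, x4) = XOR(1, 1) = 0
n5 = NOT(n2) = NOT 1 = 0
n6 = OR(n5, n3) = OR(0, 0) = 0
n7 = NAND(n2, n4) = NAND(1, 0) = 1
n8 = NOT(n7) = NOT 1 = 0
n9 = NOR(n6, n8) = NOR(0, 0) = 1
So n9 = 1 as required.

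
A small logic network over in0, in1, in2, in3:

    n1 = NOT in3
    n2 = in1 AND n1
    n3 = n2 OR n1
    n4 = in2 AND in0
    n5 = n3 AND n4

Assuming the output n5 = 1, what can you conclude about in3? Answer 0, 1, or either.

0

n5 = n3 AND n4 must be 1, so both n3 = 1 and n4 = 1.
Every assignment with n5 = 1 has in3 = 0; there are 2 such assignment(s).
  in0=1, in1=0, in2=1, in3=0
  in0=1, in1=1, in2=1, in3=0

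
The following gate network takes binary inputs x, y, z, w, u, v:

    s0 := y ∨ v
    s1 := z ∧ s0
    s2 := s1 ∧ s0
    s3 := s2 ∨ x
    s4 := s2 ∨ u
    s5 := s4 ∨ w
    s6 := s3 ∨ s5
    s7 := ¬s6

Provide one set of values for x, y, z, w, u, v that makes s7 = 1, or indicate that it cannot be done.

x=0, y=0, z=0, w=0, u=0, v=1

s7 = ¬s6 must be 1, so s6 = 0.
s6 = s3 ∨ s5 must be 0, so both s3 = 0 and s5 = 0.
s3 = s2 ∨ x must be 0, so both s2 = 0 and x = 0.
Check with x=0, y=0, z=0, w=0, u=0, v=1:
s0 = y ∨ v = 0 ∨ 1 = 1
s1 = z ∧ s0 = 0 ∧ 1 = 0
s2 = s1 ∧ s0 = 0 ∧ 1 = 0
s3 = s2 ∨ x = 0 ∨ 0 = 0
s4 = s2 ∨ u = 0 ∨ 0 = 0
s5 = s4 ∨ w = 0 ∨ 0 = 0
s6 = s3 ∨ s5 = 0 ∨ 0 = 0
s7 = ¬s6 = ¬0 = 1
So s7 = 1 as required.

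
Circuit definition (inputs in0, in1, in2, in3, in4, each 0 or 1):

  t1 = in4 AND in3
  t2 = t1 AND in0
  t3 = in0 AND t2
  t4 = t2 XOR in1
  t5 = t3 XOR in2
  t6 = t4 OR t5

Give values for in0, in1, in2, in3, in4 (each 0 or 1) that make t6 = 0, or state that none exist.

t6 = t4 OR t5 must be 0, so both t4 = 0 and t5 = 0.
Check with in0=0, in1=0, in2=0, in3=0, in4=1:
t1 = in4 AND in3 = 1 AND 0 = 0
t2 = t1 AND in0 = 0 AND 0 = 0
t3 = in0 AND t2 = 0 AND 0 = 0
t4 = t2 XOR in1 = 0 XOR 0 = 0
t5 = t3 XOR in2 = 0 XOR 0 = 0
t6 = t4 OR t5 = 0 OR 0 = 0
So t6 = 0 as required.

in0=0, in1=0, in2=0, in3=0, in4=1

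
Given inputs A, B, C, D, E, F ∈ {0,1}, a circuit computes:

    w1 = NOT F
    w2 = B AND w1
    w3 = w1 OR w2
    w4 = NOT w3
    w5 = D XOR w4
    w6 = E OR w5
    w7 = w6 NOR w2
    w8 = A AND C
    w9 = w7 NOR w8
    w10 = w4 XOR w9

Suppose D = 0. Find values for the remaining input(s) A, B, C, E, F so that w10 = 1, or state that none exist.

A=1, B=1, C=0, E=1, F=0

w10 = w4 XOR w9 must be 1, so w4 and w9 differ.
Check with D = 0 and A=1, B=1, C=0, E=1, F=0:
w1 = NOT F = NOT 0 = 1
w2 = B AND w1 = 1 AND 1 = 1
w3 = w1 OR w2 = 1 OR 1 = 1
w4 = NOT w3 = NOT 1 = 0
w5 = D XOR w4 = 0 XOR 0 = 0
w6 = E OR w5 = 1 OR 0 = 1
w7 = w6 NOR w2 = 1 NOR 1 = 0
w8 = A AND C = 1 AND 0 = 0
w9 = w7 NOR w8 = 0 NOR 0 = 1
w10 = w4 XOR w9 = 0 XOR 1 = 1
So w10 = 1.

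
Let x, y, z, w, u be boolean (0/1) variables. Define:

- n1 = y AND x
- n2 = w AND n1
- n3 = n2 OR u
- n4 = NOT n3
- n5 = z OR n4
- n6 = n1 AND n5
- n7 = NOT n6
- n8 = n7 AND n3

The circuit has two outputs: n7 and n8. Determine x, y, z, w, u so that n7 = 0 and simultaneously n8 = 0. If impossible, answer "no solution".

x=1 y=1 z=1 w=1 u=1

Check with x=1 y=1 z=1 w=1 u=1:
n1 = y AND x = 1 AND 1 = 1
n2 = w AND n1 = 1 AND 1 = 1
n3 = n2 OR u = 1 OR 1 = 1
n4 = NOT n3 = NOT 1 = 0
n5 = z OR n4 = 1 OR 0 = 1
n6 = n1 AND n5 = 1 AND 1 = 1
n7 = NOT n6 = NOT 1 = 0
n8 = n7 AND n3 = 0 AND 1 = 0
So n7 = 0 and n8 = 0.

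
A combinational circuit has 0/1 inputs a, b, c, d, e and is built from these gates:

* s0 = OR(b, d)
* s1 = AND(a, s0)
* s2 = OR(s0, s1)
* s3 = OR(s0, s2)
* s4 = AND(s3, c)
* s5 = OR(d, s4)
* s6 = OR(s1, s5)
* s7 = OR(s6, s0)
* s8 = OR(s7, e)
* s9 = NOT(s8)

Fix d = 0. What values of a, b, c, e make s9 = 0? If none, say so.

s9 = NOT(s8) must be 0, so s8 = 1.
s8 = OR(s7, e) must be 1, so at least one of s7, e is 1.
Check with d = 0 and a=0, b=0, c=1, e=1:
s0 = OR(b, d) = OR(0, 0) = 0
s1 = AND(a, s0) = AND(0, 0) = 0
s2 = OR(s0, s1) = OR(0, 0) = 0
s3 = OR(s0, s2) = OR(0, 0) = 0
s4 = AND(s3, c) = AND(0, 1) = 0
s5 = OR(d, s4) = OR(0, 0) = 0
s6 = OR(s1, s5) = OR(0, 0) = 0
s7 = OR(s6, s0) = OR(0, 0) = 0
s8 = OR(s7, e) = OR(0, 1) = 1
s9 = NOT(s8) = NOT 1 = 0
So s9 = 0.

a=0 b=0 c=1 e=1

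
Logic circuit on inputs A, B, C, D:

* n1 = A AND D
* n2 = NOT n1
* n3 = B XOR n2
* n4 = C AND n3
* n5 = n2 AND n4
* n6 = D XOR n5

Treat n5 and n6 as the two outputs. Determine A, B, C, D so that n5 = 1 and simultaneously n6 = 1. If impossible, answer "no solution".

Check with A=0 B=0 C=1 D=0:
n1 = A AND D = 0 AND 0 = 0
n2 = NOT n1 = NOT 0 = 1
n3 = B XOR n2 = 0 XOR 1 = 1
n4 = C AND n3 = 1 AND 1 = 1
n5 = n2 AND n4 = 1 AND 1 = 1
n6 = D XOR n5 = 0 XOR 1 = 1
So n5 = 1 and n6 = 1.

A=0 B=0 C=1 D=0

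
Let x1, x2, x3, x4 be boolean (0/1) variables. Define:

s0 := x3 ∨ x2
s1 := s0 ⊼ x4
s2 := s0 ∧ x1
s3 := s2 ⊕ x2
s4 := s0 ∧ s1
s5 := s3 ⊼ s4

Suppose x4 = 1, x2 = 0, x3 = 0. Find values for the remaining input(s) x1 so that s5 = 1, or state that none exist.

s5 = s3 ⊼ s4 must be 1, so at least one of s3, s4 is 0.
Check with x4 = 1, x2 = 0, x3 = 0 and x1=0:
s0 = x3 ∨ x2 = 0 ∨ 0 = 0
s1 = s0 ⊼ x4 = 0 ⊼ 1 = 1
s2 = s0 ∧ x1 = 0 ∧ 0 = 0
s3 = s2 ⊕ x2 = 0 ⊕ 0 = 0
s4 = s0 ∧ s1 = 0 ∧ 1 = 0
s5 = s3 ⊼ s4 = 0 ⊼ 0 = 1
So s5 = 1.

x1=0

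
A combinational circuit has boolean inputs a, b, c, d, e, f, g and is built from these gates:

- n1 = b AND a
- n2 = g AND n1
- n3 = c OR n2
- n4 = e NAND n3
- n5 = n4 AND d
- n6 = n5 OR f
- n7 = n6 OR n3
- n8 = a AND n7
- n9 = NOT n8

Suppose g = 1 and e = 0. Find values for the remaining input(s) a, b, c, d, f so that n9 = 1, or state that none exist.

n9 = NOT n8 must be 1, so n8 = 0.
Check with g = 1 and e = 0 and a=1, b=0, c=0, d=0, f=0:
n1 = b AND a = 0 AND 1 = 0
n2 = g AND n1 = 1 AND 0 = 0
n3 = c OR n2 = 0 OR 0 = 0
n4 = e NAND n3 = 0 NAND 0 = 1
n5 = n4 AND d = 1 AND 0 = 0
n6 = n5 OR f = 0 OR 0 = 0
n7 = n6 OR n3 = 0 OR 0 = 0
n8 = a AND n7 = 1 AND 0 = 0
n9 = NOT n8 = NOT 0 = 1
So n9 = 1.

a=1, b=0, c=0, d=0, f=0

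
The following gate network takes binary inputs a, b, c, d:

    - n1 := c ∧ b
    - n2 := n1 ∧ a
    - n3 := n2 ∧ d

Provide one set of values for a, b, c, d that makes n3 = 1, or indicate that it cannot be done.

a=1, b=1, c=1, d=1

n3 = n2 ∧ d must be 1, so both n2 = 1 and d = 1.
n2 = n1 ∧ a must be 1, so both n1 = 1 and a = 1.
Check with a=1, b=1, c=1, d=1:
n1 = c ∧ b = 1 ∧ 1 = 1
n2 = n1 ∧ a = 1 ∧ 1 = 1
n3 = n2 ∧ d = 1 ∧ 1 = 1
So n3 = 1 as required.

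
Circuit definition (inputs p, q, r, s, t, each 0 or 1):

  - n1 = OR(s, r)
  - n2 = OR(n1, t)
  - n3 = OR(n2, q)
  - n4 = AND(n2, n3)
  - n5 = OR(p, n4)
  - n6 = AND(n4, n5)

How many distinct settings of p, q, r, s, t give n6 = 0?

n6 = AND(n4, n5) must be 0, so at least one of n4, n5 is 0.
Satisfying assignments:
  p=0, q=0, r=0, s=0, t=0
  p=0, q=1, r=0, s=0, t=0
  p=1, q=0, r=0, s=0, t=0
  p=1, q=1, r=0, s=0, t=0

4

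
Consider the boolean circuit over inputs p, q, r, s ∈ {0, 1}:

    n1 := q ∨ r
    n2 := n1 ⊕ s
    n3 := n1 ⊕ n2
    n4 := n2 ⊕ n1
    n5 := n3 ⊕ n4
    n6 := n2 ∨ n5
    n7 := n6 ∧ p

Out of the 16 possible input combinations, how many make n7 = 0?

n7 = n6 ∧ p must be 0, so at least one of n6, p is 0.
Enumerating the 16 input combinations, 12 give n7 = 0 and 4 give n7 = 1.

12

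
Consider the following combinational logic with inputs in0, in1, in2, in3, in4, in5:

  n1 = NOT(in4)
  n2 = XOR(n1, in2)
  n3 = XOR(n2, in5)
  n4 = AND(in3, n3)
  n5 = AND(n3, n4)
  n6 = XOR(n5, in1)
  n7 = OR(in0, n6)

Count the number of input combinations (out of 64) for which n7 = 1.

n7 = OR(in0, n6) must be 1, so at least one of in0, n6 is 1.
Enumerating the 64 input combinations, 48 give n7 = 1 and 16 give n7 = 0.

48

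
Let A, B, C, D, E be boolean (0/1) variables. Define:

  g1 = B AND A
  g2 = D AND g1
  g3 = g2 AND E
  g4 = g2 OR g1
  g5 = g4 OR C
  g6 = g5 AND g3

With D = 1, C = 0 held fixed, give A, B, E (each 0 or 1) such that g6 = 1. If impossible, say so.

g6 = g5 AND g3 must be 1, so both g5 = 1 and g3 = 1.
Check with D = 1, C = 0 and A=1, B=1, E=1:
g1 = B AND A = 1 AND 1 = 1
g2 = D AND g1 = 1 AND 1 = 1
g3 = g2 AND E = 1 AND 1 = 1
g4 = g2 OR g1 = 1 OR 1 = 1
g5 = g4 OR C = 1 OR 0 = 1
g6 = g5 AND g3 = 1 AND 1 = 1
So g6 = 1.

A=1, B=1, E=1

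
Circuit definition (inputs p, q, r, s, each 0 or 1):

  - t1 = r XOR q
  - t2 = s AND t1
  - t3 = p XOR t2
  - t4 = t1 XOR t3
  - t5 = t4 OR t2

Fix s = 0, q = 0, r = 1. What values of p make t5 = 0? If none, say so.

p=1

t5 = t4 OR t2 must be 0, so both t4 = 0 and t2 = 0.
t4 = t1 XOR t3 must be 0, so t1 and t3 are equal.
Check with s = 0, q = 0, r = 1 and p=1:
t1 = r XOR q = 1 XOR 0 = 1
t2 = s AND t1 = 0 AND 1 = 0
t3 = p XOR t2 = 1 XOR 0 = 1
t4 = t1 XOR t3 = 1 XOR 1 = 0
t5 = t4 OR t2 = 0 OR 0 = 0
So t5 = 0.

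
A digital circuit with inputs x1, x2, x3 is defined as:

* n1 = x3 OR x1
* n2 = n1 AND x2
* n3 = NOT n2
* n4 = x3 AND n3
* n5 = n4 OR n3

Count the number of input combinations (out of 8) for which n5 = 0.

n5 = n4 OR n3 must be 0, so both n4 = 0 and n3 = 0.
Satisfying assignments:
  x1=0, x2=1, x3=1
  x1=1, x2=1, x3=0
  x1=1, x2=1, x3=1

3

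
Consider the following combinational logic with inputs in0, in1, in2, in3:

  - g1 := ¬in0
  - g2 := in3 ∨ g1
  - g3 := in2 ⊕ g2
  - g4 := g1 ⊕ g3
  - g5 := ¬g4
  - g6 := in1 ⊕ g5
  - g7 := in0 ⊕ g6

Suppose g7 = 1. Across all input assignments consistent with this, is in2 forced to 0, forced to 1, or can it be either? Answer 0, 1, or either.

either

Both values of in2 occur among assignments with g7 = 1:
  in2=0: in0=0, in1=0, in2=0, in3=0
  in2=1: in0=0, in1=1, in2=1, in3=0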